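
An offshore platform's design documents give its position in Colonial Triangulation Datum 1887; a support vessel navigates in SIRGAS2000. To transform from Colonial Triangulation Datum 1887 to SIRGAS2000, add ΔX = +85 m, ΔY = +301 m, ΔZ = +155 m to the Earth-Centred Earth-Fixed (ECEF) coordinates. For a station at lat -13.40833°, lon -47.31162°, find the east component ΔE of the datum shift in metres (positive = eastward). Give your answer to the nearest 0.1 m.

ΔE = 266.6 m

At φ = -13.40833°, λ = -47.31162°: sin φ = -0.231889, cos φ = 0.972742, sin λ = -0.735052, cos λ = 0.678011.
ΔE = −sin λ·ΔX + cos λ·ΔY = −(-0.735052)·(85) + (0.678011)·(301) = 266.56 m.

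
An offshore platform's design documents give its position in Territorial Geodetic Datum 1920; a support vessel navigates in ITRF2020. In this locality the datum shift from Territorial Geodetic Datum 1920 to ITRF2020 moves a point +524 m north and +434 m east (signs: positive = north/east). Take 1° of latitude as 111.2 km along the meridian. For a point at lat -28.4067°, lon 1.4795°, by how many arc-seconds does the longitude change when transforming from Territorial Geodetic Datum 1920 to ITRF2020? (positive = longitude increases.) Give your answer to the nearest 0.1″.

At latitude -28.4067°, cos φ = 0.879593.
1° of longitude at this latitude = 111.2 × cos φ = 97.81 km, so Δλ = 434.0 / 97810.7 = 0.0044371° = 15.974″.

Δλ = 16.0″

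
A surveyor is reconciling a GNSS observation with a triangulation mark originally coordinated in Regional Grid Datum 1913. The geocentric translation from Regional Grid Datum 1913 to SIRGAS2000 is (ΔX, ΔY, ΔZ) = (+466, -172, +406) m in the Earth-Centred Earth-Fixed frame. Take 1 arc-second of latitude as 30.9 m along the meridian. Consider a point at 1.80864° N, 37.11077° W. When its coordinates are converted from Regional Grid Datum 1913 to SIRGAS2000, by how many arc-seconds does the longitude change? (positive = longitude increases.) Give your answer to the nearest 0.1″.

sin φ = 0.031561, cos φ = 0.999502, sin λ = -0.603358, cos λ = 0.797471.
East component: ΔE = −sin λ·ΔX + cos λ·ΔY = −(-0.603358)(466) + (0.797471)(-172) = 144.00 m.
1° of latitude spans 3600 × 30.90 = 111240 m; at latitude φ, 1° of longitude spans that × cos φ = 111184.6 m, so Δλ = 144.00 / 111184.6 × 3600 = 4.663″.

Δλ = 4.7″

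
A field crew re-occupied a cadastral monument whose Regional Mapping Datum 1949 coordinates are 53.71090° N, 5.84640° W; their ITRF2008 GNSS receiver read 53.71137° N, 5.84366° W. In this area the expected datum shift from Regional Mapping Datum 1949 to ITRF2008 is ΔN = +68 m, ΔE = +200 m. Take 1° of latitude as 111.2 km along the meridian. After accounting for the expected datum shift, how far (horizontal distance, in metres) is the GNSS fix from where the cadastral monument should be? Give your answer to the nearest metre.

Observed coordinate differences: Δφ = +0.00047°, Δλ = +0.00274°.
Converting to metres (1° lat = 111200 m, cos φ = 0.591860): observed ΔN = 52.3 m, observed ΔE = 180.3 m.
Subtracting the expected shift leaves a residual of 52.3 − (68) = -15.7 m north and 180.3 − (200) = -19.7 m east.
Residual distance = √((-15.7)² + (-19.7)²) = 25.2 m.

25 m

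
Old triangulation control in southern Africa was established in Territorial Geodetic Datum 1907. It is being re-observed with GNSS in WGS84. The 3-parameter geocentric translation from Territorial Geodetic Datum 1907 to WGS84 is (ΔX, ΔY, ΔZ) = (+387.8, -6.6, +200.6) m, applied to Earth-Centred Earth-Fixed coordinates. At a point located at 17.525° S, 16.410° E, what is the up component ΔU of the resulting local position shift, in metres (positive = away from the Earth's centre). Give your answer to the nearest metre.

The local up (radial) axis is (cos φ cos λ, cos φ sin λ, sin φ), giving ΔU = 354.737 − 1.778 − 60.405 = 292.55 m.

ΔU = 293 m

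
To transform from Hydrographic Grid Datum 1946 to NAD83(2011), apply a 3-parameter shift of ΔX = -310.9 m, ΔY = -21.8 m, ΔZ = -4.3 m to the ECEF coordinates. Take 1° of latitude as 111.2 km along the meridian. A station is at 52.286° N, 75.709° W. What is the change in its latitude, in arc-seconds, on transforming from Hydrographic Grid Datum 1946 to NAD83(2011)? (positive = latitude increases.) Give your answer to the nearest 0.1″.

Δφ = 1.3″

sin φ = 0.791074, cos φ = 0.611720, sin λ = -0.969055, cos λ = 0.246847.
North component: ΔN = −sin φ cos λ·ΔX − sin φ sin λ·ΔY + cos φ·ΔZ = −(0.791074)(0.246847)(-310.9) − (0.791074)(-0.969055)(-21.8) + (0.611720)(-4.3) = 41.37 m.
1° of latitude spans 111200 m, so Δφ = 41.37 / 111200 × 3600 = 1.339″.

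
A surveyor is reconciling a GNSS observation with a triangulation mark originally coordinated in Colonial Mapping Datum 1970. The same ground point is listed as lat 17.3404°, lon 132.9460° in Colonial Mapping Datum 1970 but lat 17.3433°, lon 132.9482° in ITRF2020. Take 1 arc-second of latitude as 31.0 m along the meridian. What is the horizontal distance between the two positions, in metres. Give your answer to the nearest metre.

Δφ = 17.3433° − 17.3404° = +0.0029°; Δλ = 132.9482° − 132.9460° = +0.0022°.
1° of latitude = 3600 × 31.00 = 111600 m.
ΔN = Δφ × 111600 = 323.6 m; ΔE = Δλ × 111600 × cos(17.3404°) = +0.0022 × 111600 × 0.954551 = 234.4 m.
Distance = √(ΔE² + ΔN²) = √(234.4² + 323.6²) = 399.6 m.

400 m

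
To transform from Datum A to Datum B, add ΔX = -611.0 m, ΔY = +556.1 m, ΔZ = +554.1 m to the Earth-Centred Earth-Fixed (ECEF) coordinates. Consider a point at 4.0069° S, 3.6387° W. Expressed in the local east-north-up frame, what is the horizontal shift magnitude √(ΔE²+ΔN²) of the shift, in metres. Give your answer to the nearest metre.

724 m

The local east axis at (φ, λ) is (−sin λ, cos λ, 0), so ΔE = −sin(-3.6387°)·(-611.0) + cos(-3.6387°)·556.1 = 516.20 m.
The local north axis is (−sin φ cos λ, −sin φ sin λ, cos φ), giving ΔN = -42.609 − 2.466 + 552.746 = 507.67 m.
Horizontal magnitude = √(ΔE² + ΔN²) = √(516.20² + 507.67²) = 724.01 m.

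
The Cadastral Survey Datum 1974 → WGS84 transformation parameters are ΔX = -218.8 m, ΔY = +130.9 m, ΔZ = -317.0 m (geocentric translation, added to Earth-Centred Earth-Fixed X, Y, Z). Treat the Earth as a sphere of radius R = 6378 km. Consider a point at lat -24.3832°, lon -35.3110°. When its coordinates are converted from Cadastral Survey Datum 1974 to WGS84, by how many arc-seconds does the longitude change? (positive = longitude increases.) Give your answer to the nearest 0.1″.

sin φ = -0.412837, cos φ = 0.910805, sin λ = -0.578014, cos λ = 0.816027.
East component: ΔE = −sin λ·ΔX + cos λ·ΔY = −(-0.578014)(-218.8) + (0.816027)(130.9) = -19.65 m.
1° of latitude spans πR/180 = 111317 m; at latitude φ, 1° of longitude spans that × cos φ = 101388.1 m, so Δλ = -19.65 / 101388.1 × 3600 = -0.698″.

Δλ = -0.7″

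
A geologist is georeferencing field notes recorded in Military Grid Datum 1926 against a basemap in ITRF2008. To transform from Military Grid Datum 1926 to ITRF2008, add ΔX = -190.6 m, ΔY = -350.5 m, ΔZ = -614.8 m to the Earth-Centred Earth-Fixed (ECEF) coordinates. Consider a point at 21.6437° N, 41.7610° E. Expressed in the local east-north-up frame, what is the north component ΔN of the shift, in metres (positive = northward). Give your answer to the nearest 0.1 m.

ΔN = -432.9 m

The local north axis is (−sin φ cos λ, −sin φ sin λ, cos φ), giving ΔN = 52.439 + 86.101 − 571.454 = -432.91 m.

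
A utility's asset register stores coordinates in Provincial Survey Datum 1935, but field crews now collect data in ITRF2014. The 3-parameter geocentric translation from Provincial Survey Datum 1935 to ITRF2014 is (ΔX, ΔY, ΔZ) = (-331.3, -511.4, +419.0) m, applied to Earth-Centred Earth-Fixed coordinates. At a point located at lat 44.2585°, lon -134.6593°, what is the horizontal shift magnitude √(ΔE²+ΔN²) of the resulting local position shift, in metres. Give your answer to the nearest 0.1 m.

169.9 m

The local east axis at (φ, λ) is (−sin λ, cos λ, 0), so ΔE = −sin(-134.6593°)·(-331.3) + cos(-134.6593°)·(-511.4) = 123.80 m.
The local north axis is (−sin φ cos λ, −sin φ sin λ, cos φ), giving ΔN = -162.517 − 253.866 + 300.087 = -116.30 m.
Horizontal magnitude = √(ΔE² + ΔN²) = √(123.80² + (-116.30)²) = 169.86 m.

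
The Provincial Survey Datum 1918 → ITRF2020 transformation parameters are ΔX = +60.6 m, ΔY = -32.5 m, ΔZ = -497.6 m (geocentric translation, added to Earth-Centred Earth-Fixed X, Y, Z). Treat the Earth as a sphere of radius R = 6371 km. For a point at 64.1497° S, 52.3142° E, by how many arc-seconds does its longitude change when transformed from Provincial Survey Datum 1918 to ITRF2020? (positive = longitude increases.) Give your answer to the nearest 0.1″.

sin φ = -0.899936, cos φ = 0.436021, sin λ = 0.791375, cos λ = 0.611331.
East component: ΔE = −sin λ·ΔX + cos λ·ΔY = −(0.791375)(60.6) + (0.611331)(-32.5) = -67.83 m.
1° of latitude spans πR/180 = 111195 m; at latitude φ, 1° of longitude spans that × cos φ = 48483.4 m, so Δλ = -67.83 / 48483.4 × 3600 = -5.036″.

Δλ = -5.0″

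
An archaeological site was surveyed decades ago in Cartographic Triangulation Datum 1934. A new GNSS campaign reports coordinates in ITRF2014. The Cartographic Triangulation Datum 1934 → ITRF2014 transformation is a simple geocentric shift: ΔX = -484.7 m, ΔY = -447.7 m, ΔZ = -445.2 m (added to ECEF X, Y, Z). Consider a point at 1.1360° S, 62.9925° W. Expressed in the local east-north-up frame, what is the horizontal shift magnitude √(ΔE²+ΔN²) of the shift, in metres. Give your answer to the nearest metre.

774 m

At φ = -1.1360°, λ = -62.9925°: sin φ = -0.019826, cos φ = 0.999803, sin λ = -0.890947, cos λ = 0.454107.
ΔE = −sin λ·ΔX + cos λ·ΔY = −(-0.890947)·(-484.7) + (0.454107)·(-447.7) = -635.15 m.
ΔN = −sin φ cos λ·ΔX − sin φ sin λ·ΔY + cos φ·ΔZ = −(-0.019826)(0.454107)(-484.7) − (-0.019826)(-0.890947)(-447.7) + (0.999803)(-445.2) = -441.57 m.
Horizontal magnitude = √(ΔE² + ΔN²) = √((-635.15)² + (-441.57)²) = 773.56 m.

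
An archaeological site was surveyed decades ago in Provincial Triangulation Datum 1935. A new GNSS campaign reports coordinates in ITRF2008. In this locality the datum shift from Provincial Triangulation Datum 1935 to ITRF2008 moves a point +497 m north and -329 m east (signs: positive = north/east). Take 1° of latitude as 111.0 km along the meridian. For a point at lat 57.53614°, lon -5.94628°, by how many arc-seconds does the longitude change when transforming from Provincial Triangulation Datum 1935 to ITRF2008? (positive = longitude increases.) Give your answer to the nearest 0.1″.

At latitude 57.53614°, cos φ = 0.536768.
1° of longitude at this latitude = 111.0 × cos φ = 59.58 km, so Δλ = -329.0 / 59581.2 = -0.0055219° = -19.879″.

Δλ = -19.9″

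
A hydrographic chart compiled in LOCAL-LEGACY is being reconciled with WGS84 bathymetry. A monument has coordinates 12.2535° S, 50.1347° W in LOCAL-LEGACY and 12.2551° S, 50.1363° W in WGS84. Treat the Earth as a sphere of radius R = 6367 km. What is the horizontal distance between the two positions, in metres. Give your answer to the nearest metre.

249 m

Δφ = -12.2551° − -12.2535° = -0.0016°; Δλ = -50.1363° − -50.1347° = -0.0016°.
1° along a meridian = πR/180 = 111125 m.
ΔN = Δφ × 111125 = -177.8 m; ΔE = Δλ × 111125 × cos(-12.2535°) = -0.0016 × 111125 × 0.977218 = -173.7 m.
Distance = √(ΔE² + ΔN²) = √((-173.7)² + (-177.8)²) = 248.6 m.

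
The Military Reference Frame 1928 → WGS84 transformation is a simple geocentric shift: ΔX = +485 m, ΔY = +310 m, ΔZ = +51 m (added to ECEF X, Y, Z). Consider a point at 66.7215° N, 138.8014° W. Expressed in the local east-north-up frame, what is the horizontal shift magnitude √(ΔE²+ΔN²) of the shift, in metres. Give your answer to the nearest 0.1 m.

549.7 m

The local east axis at (φ, λ) is (−sin λ, cos λ, 0), so ΔE = −sin(-138.8014°)·485 + cos(-138.8014°)·310 = 86.20 m.
The local north axis is (−sin φ cos λ, −sin φ sin λ, cos φ), giving ΔN = 335.222 + 187.566 + 20.155 = 542.94 m.
Horizontal magnitude = √(ΔE² + ΔN²) = √(86.20² + 542.94²) = 549.74 m.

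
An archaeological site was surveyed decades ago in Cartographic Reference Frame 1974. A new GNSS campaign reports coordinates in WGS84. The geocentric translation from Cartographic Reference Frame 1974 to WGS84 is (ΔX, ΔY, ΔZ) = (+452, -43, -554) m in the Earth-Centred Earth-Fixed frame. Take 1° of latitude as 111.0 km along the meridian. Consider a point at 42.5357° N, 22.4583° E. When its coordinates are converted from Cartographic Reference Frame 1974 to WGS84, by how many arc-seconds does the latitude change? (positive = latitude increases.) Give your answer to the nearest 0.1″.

sin φ = 0.676049, cos φ = 0.736856, sin λ = 0.382011, cos λ = 0.924158.
North component: ΔN = −sin φ cos λ·ΔX − sin φ sin λ·ΔY + cos φ·ΔZ = −(0.676049)(0.924158)(452) − (0.676049)(0.382011)(-43) + (0.736856)(-554) = -679.51 m.
1° of latitude spans 111000 m, so Δφ = -679.51 / 111000 × 3600 = -22.038″.

Δφ = -22.0″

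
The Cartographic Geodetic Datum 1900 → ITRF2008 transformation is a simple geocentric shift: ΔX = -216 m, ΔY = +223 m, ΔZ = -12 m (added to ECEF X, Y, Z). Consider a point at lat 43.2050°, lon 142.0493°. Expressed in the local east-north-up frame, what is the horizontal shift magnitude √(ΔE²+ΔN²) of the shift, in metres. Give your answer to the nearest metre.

At φ = 43.2050°, λ = 142.0493°: sin φ = 0.684611, cos φ = 0.728909, sin λ = 0.614983, cos λ = -0.788540.
ΔE = −sin λ·ΔX + cos λ·ΔY = −(0.614983)·(-216) + (-0.788540)·(223) = -43.01 m.
ΔN = −sin φ cos λ·ΔX − sin φ sin λ·ΔY + cos φ·ΔZ = −(0.684611)(-0.788540)(-216) − (0.684611)(0.614983)(223) + (0.728909)(-12) = -219.24 m.
Horizontal magnitude = √(ΔE² + ΔN²) = √((-43.01)² + (-219.24)²) = 223.42 m.

223 m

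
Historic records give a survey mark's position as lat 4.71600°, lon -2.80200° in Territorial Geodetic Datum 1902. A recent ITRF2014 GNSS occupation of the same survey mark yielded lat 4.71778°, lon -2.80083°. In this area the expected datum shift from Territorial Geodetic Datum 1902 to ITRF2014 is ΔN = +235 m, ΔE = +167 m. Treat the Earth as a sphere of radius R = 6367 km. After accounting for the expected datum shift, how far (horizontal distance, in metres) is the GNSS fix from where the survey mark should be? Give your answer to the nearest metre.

Observed coordinate differences: Δφ = +0.00178°, Δλ = +0.00117°.
Converting to metres (1° lat = 111125 m, cos φ = 0.996614): observed ΔN = 197.8 m, observed ΔE = 129.6 m.
Subtracting the expected shift leaves a residual of 197.8 − (235) = -37.2 m north and 129.6 − (167) = -37.4 m east.
Residual distance = √((-37.2)² + (-37.4)²) = 52.8 m.

53 m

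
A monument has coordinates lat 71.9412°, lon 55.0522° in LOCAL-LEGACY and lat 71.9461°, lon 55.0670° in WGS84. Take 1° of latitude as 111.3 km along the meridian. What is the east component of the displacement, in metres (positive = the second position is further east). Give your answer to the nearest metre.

ΔE = 511 m

Δφ = 71.9461° − 71.9412° = +0.0049°; Δλ = 55.0670° − 55.0522° = +0.0148°.
ΔN = Δφ × 111300 = 545.4 m; ΔE = Δλ × 111300 × cos(71.9412°) = +0.0148 × 111300 × 0.309993 = 510.6 m.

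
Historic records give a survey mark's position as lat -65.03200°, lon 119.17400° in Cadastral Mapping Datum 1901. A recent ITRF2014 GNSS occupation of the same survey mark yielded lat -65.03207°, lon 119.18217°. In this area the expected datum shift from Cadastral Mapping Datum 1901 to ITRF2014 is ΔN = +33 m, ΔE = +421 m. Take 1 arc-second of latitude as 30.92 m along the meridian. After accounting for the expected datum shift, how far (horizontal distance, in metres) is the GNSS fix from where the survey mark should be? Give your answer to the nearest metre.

Observed coordinate differences: Δφ = -0.00007°, Δλ = +0.00817°.
Converting to metres (1° lat = 111312 m, cos φ = 0.422112): observed ΔN = -7.8 m, observed ΔE = 383.9 m.
Subtracting the expected shift leaves a residual of -7.8 − (33) = -40.8 m north and 383.9 − (421) = -37.1 m east.
Residual distance = √((-40.8)² + (-37.1)²) = 55.2 m.

55 m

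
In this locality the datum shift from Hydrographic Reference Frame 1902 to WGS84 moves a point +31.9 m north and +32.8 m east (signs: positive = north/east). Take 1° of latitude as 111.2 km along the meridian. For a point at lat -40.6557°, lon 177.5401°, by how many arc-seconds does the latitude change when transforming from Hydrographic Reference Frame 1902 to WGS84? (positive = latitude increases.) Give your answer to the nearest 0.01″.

Δφ = 1.03″

1° of latitude = 111.2 km, so Δφ = 31.9 / 111200 = 0.0002869° = 1.033″.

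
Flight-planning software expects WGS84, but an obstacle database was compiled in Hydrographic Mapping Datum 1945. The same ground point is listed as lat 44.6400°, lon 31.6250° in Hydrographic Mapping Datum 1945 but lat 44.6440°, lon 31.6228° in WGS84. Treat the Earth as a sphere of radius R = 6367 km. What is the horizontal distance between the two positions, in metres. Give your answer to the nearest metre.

Δφ = 44.6440° − 44.6400° = +0.0040°; Δλ = 31.6228° − 31.6250° = -0.0022°.
1° along a meridian = πR/180 = 111125 m.
ΔN = Δφ × 111125 = 444.5 m; ΔE = Δλ × 111125 × cos(44.6400°) = -0.0022 × 111125 × 0.711536 = -174.0 m.
Distance = √(ΔE² + ΔN²) = √((-174.0)² + 444.5²) = 477.3 m.

477 m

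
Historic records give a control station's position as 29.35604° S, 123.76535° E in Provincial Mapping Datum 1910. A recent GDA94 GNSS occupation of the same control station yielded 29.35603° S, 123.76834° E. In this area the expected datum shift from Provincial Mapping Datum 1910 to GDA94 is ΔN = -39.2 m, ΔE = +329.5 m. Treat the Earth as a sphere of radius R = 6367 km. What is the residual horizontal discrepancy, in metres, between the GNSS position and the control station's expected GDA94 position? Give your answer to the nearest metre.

57 m

Observed coordinate differences: Δφ = +0.00001°, Δλ = +0.00299°.
Converting to metres (1° lat = 111125 m, cos φ = 0.871590): observed ΔN = 1.1 m, observed ΔE = 289.6 m.
Subtracting the expected shift leaves a residual of 1.1 − (-39.2) = 40.3 m north and 289.6 − (329.5) = -39.9 m east.
Residual distance = √(40.3² + (-39.9)²) = 56.7 m.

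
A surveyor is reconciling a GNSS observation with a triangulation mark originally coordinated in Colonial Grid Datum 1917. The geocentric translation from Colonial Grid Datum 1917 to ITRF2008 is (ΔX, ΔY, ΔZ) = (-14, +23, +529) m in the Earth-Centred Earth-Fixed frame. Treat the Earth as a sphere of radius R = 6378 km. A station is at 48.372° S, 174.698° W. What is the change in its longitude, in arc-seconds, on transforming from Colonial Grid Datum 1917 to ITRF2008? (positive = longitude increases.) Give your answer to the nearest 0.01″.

sin φ = -0.747474, cos φ = 0.664292, sin λ = -0.092405, cos λ = -0.995721.
East component: ΔE = −sin λ·ΔX + cos λ·ΔY = −(-0.092405)(-14) + (-0.995721)(23) = -24.20 m.
1° of latitude spans πR/180 = 111317 m; at latitude φ, 1° of longitude spans that × cos φ = 73947.0 m, so Δλ = -24.20 / 73947.0 × 3600 = -1.178″.

Δλ = -1.18″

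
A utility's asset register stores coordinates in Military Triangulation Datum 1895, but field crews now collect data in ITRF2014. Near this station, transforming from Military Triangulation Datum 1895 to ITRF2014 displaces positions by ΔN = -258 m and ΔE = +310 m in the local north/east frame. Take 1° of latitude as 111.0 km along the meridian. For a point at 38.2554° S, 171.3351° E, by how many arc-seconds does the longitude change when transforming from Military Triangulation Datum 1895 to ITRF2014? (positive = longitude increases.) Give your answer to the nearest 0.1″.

Δλ = 12.8″

At latitude -38.2554°, cos φ = 0.785259.
1° of longitude at this latitude = 111.0 × cos φ = 87.16 km, so Δλ = 310.0 / 87163.7 = 0.0035565° = 12.803″.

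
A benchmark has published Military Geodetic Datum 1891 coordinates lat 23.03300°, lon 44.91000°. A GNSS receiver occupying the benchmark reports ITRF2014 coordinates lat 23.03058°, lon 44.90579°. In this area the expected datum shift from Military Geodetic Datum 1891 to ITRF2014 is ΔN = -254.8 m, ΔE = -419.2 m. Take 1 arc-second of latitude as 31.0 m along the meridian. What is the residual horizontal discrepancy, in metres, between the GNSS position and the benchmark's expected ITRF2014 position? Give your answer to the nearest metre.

20 m

Observed coordinate differences: Δφ = -0.00242°, Δλ = -0.00421°.
Converting to metres (1° lat = 111600 m, cos φ = 0.920280): observed ΔN = -270.1 m, observed ΔE = -432.4 m.
Subtracting the expected shift leaves a residual of -270.1 − (-254.8) = -15.3 m north and -432.4 − (-419.2) = -13.2 m east.
Residual distance = √((-15.3)² + (-13.2)²) = 20.2 m.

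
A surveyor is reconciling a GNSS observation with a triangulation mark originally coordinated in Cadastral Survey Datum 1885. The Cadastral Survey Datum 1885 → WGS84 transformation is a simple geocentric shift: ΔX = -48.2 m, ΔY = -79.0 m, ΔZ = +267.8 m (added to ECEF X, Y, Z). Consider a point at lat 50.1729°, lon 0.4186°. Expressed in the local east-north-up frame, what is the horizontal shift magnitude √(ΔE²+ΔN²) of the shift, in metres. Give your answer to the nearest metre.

The local east axis at (φ, λ) is (−sin λ, cos λ, 0), so ΔE = −sin(0.4186°)·(-48.2) + cos(0.4186°)·(-79.0) = -78.65 m.
The local north axis is (−sin φ cos λ, −sin φ sin λ, cos φ), giving ΔN = 37.016 + 0.443 + 171.519 = 208.98 m.
Horizontal magnitude = √(ΔE² + ΔN²) = √((-78.65)² + 208.98²) = 223.29 m.

223 m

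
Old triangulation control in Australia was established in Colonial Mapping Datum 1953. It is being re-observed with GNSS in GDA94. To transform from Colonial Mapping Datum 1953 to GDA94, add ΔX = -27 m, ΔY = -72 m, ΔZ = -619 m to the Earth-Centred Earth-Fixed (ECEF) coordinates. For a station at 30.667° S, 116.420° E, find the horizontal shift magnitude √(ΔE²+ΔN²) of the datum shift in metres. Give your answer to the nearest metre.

At φ = -30.667°, λ = 116.420°: sin φ = -0.510048, cos φ = 0.860146, sin λ = 0.895556, cos λ = -0.444948.
ΔE = −sin λ·ΔX + cos λ·ΔY = −(0.895556)·(-27) + (-0.444948)·(-72) = 56.22 m.
ΔN = −sin φ cos λ·ΔX − sin φ sin λ·ΔY + cos φ·ΔZ = −(-0.510048)(-0.444948)(-27) − (-0.510048)(0.895556)(-72) + (0.860146)(-619) = -559.19 m.
Horizontal magnitude = √(ΔE² + ΔN²) = √(56.22² + (-559.19)²) = 562.01 m.

562 m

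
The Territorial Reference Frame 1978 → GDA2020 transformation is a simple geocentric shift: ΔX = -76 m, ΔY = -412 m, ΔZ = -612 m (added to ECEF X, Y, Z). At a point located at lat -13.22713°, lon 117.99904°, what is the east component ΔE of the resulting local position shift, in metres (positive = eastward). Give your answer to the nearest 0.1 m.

ΔE = 260.5 m

At φ = -13.22713°, λ = 117.99904°: sin φ = -0.228812, cos φ = 0.973471, sin λ = 0.882955, cos λ = -0.469457.
ΔE = −sin λ·ΔX + cos λ·ΔY = −(0.882955)·(-76) + (-0.469457)·(-412) = 260.52 m.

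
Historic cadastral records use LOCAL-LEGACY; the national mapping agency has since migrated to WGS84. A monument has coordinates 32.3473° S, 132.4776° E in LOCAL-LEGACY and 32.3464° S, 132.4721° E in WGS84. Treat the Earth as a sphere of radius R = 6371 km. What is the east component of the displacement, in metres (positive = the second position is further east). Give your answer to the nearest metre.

ΔE = -517 m

Δφ = -32.3464° − -32.3473° = +0.0009°; Δλ = 132.4721° − 132.4776° = -0.0055°.
1° along a meridian = πR/180 = 111195 m.
ΔN = Δφ × 111195 = 100.1 m; ΔE = Δλ × 111195 × cos(-32.3473°) = -0.0055 × 111195 × 0.844820 = -516.7 m.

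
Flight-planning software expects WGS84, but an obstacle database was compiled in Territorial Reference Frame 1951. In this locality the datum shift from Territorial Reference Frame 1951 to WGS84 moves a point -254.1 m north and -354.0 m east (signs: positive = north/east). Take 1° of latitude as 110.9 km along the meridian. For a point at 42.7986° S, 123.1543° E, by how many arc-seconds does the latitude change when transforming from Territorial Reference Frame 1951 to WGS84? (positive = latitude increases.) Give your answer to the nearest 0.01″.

Δφ = -8.25″

1° of latitude = 110.9 km, so Δφ = -254.1 / 110900 = -0.0022913° = -8.249″.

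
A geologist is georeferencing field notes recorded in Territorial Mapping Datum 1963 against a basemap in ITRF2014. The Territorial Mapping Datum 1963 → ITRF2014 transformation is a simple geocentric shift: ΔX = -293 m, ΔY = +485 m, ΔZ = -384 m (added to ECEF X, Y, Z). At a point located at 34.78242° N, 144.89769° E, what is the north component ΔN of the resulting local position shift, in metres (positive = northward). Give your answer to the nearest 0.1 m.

At φ = 34.78242°, λ = 144.89769°: sin φ = 0.570462, cos φ = 0.821324, sin λ = 0.575038, cos λ = -0.818127.
ΔN = −sin φ cos λ·ΔX − sin φ sin λ·ΔY + cos φ·ΔZ = −(0.570462)(-0.818127)(-293) − (0.570462)(0.575038)(485) + (0.821324)(-384) = -611.23 m.

ΔN = -611.2 m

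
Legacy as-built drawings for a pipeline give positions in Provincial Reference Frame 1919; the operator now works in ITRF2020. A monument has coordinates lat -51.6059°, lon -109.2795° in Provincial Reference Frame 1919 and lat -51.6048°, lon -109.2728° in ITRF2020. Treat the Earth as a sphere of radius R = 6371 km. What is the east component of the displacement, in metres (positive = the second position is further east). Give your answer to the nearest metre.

ΔE = 463 m

Δφ = -51.6048° − -51.6059° = +0.0011°; Δλ = -109.2728° − -109.2795° = +0.0067°.
1° along a meridian = πR/180 = 111195 m.
ΔN = Δφ × 111195 = 122.3 m; ΔE = Δλ × 111195 × cos(-51.6059°) = +0.0067 × 111195 × 0.621067 = 462.7 m.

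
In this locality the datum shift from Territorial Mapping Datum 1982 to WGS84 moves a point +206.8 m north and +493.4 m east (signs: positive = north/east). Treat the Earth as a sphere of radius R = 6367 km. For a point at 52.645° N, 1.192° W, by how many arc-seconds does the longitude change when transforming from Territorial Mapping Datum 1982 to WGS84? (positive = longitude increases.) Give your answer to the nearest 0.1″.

At latitude 52.645°, cos φ = 0.606752.
One radian of longitude at latitude φ spans R cos φ, so Δλ = ΔE / (R cos φ) = 493.4 / (6367000 × 0.606752) = 1.2772e-04 rad = 26.344″.

Δλ = 26.3″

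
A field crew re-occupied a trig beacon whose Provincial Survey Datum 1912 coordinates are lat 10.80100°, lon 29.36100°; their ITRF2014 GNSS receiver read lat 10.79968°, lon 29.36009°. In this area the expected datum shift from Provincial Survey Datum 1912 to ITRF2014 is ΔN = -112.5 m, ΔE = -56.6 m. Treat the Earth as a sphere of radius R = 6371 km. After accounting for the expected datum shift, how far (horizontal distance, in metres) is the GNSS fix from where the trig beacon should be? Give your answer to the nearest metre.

Observed coordinate differences: Δφ = -0.00132°, Δλ = -0.00091°.
Converting to metres (1° lat = 111195 m, cos φ = 0.982284): observed ΔN = -146.8 m, observed ΔE = -99.4 m.
Subtracting the expected shift leaves a residual of -146.8 − (-112.5) = -34.3 m north and -99.4 − (-56.6) = -42.8 m east.
Residual distance = √((-34.3)² + (-42.8)²) = 54.8 m.

55 m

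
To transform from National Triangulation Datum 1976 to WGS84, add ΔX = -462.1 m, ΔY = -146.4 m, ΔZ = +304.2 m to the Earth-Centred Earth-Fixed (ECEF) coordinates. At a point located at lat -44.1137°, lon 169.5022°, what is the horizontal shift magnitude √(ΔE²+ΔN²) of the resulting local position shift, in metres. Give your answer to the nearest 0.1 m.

564.3 m

At φ = -44.1137°, λ = 169.5022°: sin φ = -0.696084, cos φ = 0.717960, sin λ = 0.182198, cos λ = -0.983262.
ΔE = −sin λ·ΔX + cos λ·ΔY = −(0.182198)·(-462.1) + (-0.983262)·(-146.4) = 228.14 m.
ΔN = −sin φ cos λ·ΔX − sin φ sin λ·ΔY + cos φ·ΔZ = −(-0.696084)(-0.983262)(-462.1) − (-0.696084)(0.182198)(-146.4) + (0.717960)(304.2) = 516.11 m.
Horizontal magnitude = √(ΔE² + ΔN²) = √(228.14² + 516.11²) = 564.29 m.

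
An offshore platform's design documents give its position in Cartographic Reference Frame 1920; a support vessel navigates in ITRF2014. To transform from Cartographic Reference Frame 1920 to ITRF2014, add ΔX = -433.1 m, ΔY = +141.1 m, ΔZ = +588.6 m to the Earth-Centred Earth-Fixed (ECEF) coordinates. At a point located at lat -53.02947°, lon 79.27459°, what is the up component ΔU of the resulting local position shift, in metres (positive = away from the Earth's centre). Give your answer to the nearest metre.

ΔU = -435 m

The local up (radial) axis is (cos φ cos λ, cos φ sin λ, sin φ), giving ΔU = -48.474 + 83.376 − 470.259 = -435.36 m.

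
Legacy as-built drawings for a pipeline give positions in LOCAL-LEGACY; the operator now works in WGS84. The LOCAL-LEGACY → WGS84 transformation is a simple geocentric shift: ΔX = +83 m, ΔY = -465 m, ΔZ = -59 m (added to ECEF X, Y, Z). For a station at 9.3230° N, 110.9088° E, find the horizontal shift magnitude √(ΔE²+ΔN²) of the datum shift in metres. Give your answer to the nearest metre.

90 m

At φ = 9.3230°, λ = 110.9088°: sin φ = 0.162000, cos φ = 0.986791, sin λ = 0.934150, cos λ = -0.356881.
ΔE = −sin λ·ΔX + cos λ·ΔY = −(0.934150)·(83) + (-0.356881)·(-465) = 88.42 m.
ΔN = −sin φ cos λ·ΔX − sin φ sin λ·ΔY + cos φ·ΔZ = −(0.162000)(-0.356881)(83) − (0.162000)(0.934150)(-465) + (0.986791)(-59) = 16.95 m.
Horizontal magnitude = √(ΔE² + ΔN²) = √(88.42² + 16.95²) = 90.03 m.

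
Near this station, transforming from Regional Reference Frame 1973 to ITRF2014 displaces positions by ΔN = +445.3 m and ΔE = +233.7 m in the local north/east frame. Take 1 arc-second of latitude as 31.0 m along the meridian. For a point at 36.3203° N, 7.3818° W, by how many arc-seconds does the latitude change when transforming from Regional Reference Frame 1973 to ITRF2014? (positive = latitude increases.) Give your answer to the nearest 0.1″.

1″ of latitude = 31.00 m, so Δφ = 445.3 / 31.00 = 14.365″.

Δφ = 14.4″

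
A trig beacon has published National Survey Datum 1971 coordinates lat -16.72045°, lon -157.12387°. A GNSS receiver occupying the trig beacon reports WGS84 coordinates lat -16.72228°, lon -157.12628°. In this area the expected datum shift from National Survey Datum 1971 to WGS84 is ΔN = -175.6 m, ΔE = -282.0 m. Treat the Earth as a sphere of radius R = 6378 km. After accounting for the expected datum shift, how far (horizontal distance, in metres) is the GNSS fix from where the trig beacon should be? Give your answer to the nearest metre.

38 m

Observed coordinate differences: Δφ = -0.00183°, Δλ = -0.00241°.
Converting to metres (1° lat = 111317 m, cos φ = 0.957720): observed ΔN = -203.7 m, observed ΔE = -256.9 m.
Subtracting the expected shift leaves a residual of -203.7 − (-175.6) = -28.1 m north and -256.9 − (-282.0) = 25.1 m east.
Residual distance = √((-28.1)² + 25.1²) = 37.7 m.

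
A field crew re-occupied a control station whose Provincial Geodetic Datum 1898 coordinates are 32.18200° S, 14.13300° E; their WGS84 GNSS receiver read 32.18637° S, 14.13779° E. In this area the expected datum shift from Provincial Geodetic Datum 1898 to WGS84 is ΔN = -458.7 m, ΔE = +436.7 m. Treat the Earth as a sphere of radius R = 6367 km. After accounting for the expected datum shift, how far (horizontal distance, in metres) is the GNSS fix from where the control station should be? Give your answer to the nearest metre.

30 m

Observed coordinate differences: Δφ = -0.00437°, Δλ = +0.00479°.
Converting to metres (1° lat = 111125 m, cos φ = 0.846361): observed ΔN = -485.6 m, observed ΔE = 450.5 m.
Subtracting the expected shift leaves a residual of -485.6 − (-458.7) = -26.9 m north and 450.5 − (436.7) = 13.8 m east.
Residual distance = √((-26.9)² + 13.8²) = 30.3 m.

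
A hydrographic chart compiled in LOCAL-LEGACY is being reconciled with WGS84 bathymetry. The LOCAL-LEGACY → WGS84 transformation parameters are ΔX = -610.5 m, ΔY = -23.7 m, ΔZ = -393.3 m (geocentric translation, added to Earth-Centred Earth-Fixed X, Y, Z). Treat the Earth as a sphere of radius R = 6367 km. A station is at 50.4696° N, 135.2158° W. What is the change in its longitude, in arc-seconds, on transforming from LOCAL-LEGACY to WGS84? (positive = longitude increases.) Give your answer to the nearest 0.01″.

Δλ = -21.03″

sin φ = 0.771287, cos φ = 0.636488, sin λ = -0.704439, cos λ = -0.709765.
East component: ΔE = −sin λ·ΔX + cos λ·ΔY = −(-0.704439)(-610.5) + (-0.709765)(-23.7) = -413.24 m.
1° of latitude spans πR/180 = 111125 m; at latitude φ, 1° of longitude spans that × cos φ = 70729.8 m, so Δλ = -413.24 / 70729.8 × 3600 = -21.033″.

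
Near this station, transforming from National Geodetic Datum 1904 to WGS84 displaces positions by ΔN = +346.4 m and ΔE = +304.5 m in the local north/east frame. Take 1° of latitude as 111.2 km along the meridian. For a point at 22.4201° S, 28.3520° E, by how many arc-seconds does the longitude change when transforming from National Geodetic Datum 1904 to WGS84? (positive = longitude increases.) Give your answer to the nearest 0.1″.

Δλ = 10.7″

At latitude -22.4201°, cos φ = 0.924412.
1° of longitude at this latitude = 111.2 × cos φ = 102.79 km, so Δλ = 304.5 / 102794.6 = 0.0029622° = 10.664″.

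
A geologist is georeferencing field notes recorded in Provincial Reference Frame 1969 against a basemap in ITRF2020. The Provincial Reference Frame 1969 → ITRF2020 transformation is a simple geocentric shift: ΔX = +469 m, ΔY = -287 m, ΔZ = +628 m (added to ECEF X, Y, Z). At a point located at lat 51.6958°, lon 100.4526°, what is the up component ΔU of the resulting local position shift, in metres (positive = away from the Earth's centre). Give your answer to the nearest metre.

ΔU = 265 m

The local up (radial) axis is (cos φ cos λ, cos φ sin λ, sin φ), giving ΔU = -52.740 − 174.941 + 492.811 = 265.13 m.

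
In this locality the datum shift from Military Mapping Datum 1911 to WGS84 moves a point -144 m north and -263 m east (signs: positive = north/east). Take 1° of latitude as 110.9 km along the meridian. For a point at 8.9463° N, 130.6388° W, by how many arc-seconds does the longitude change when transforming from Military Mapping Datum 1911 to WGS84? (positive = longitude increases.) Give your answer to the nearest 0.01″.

At latitude 8.9463°, cos φ = 0.987835.
1° of longitude at this latitude = 110.9 × cos φ = 109.55 km, so Δλ = -263.0 / 109550.8 = -0.0024007° = -8.643″.

Δλ = -8.64″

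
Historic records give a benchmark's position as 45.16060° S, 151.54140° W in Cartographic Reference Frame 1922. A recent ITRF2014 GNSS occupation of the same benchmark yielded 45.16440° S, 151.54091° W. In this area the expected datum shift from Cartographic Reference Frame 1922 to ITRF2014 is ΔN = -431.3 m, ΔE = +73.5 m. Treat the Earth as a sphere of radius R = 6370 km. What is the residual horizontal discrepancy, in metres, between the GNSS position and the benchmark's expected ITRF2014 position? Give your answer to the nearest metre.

36 m

Observed coordinate differences: Δφ = -0.00380°, Δλ = +0.00049°.
Converting to metres (1° lat = 111177 m, cos φ = 0.705122): observed ΔN = -422.5 m, observed ΔE = 38.4 m.
Subtracting the expected shift leaves a residual of -422.5 − (-431.3) = 8.8 m north and 38.4 − (73.5) = -35.1 m east.
Residual distance = √(8.8² + (-35.1)²) = 36.2 m.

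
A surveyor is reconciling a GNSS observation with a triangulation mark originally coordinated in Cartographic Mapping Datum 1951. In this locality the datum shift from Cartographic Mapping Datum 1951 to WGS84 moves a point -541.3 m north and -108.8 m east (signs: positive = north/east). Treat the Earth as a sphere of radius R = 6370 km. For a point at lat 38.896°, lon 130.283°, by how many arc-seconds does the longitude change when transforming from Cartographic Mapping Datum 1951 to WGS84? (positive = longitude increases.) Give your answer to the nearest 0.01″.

Δλ = -4.53″

At latitude 38.896°, cos φ = 0.778287.
One radian of longitude at latitude φ spans R cos φ, so Δλ = ΔE / (R cos φ) = -108.8 / (6370000 × 0.778287) = -2.1946e-05 rad = -4.527″.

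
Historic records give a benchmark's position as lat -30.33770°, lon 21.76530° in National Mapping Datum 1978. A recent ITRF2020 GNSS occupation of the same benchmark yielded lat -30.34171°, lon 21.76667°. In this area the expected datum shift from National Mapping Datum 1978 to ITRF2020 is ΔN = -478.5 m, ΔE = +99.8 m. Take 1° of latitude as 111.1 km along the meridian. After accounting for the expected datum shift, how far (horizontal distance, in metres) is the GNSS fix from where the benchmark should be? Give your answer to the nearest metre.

46 m

Observed coordinate differences: Δφ = -0.00401°, Δλ = +0.00137°.
Converting to metres (1° lat = 111100 m, cos φ = 0.863063): observed ΔN = -445.5 m, observed ΔE = 131.4 m.
Subtracting the expected shift leaves a residual of -445.5 − (-478.5) = 33.0 m north and 131.4 − (99.8) = 31.6 m east.
Residual distance = √(33.0² + 31.6²) = 45.7 m.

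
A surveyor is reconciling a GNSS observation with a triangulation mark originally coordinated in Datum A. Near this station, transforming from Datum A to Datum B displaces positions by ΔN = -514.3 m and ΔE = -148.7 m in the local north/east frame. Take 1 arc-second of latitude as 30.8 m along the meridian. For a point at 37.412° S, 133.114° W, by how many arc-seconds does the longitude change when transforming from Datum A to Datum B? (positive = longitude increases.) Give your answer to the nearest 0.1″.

Δλ = -6.1″

At latitude -37.412°, cos φ = 0.794287.
1″ of longitude at this latitude = 30.80 × cos φ = 24.4641 m, so Δλ = -148.7 / 24.4641 = -6.078″.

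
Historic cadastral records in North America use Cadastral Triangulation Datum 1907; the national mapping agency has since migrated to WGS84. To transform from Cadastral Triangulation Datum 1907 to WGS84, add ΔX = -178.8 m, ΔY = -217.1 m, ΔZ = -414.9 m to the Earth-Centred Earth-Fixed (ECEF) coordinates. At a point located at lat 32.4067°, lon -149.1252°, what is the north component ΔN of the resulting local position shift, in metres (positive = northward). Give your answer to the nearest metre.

ΔN = -492 m

The local north axis is (−sin φ cos λ, −sin φ sin λ, cos φ), giving ΔN = -82.244 − 59.706 − 350.286 = -492.24 m.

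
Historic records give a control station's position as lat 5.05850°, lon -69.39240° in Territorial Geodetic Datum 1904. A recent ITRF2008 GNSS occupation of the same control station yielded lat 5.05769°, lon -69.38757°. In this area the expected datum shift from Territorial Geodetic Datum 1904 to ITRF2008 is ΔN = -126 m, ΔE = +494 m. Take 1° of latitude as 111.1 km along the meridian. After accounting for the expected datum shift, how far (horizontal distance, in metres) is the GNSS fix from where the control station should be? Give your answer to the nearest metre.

Observed coordinate differences: Δφ = -0.00081°, Δλ = +0.00483°.
Converting to metres (1° lat = 111100 m, cos φ = 0.996105): observed ΔN = -90.0 m, observed ΔE = 534.5 m.
Subtracting the expected shift leaves a residual of -90.0 − (-126) = 36.0 m north and 534.5 − (494) = 40.5 m east.
Residual distance = √(36.0² + 40.5²) = 54.2 m.

54 m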